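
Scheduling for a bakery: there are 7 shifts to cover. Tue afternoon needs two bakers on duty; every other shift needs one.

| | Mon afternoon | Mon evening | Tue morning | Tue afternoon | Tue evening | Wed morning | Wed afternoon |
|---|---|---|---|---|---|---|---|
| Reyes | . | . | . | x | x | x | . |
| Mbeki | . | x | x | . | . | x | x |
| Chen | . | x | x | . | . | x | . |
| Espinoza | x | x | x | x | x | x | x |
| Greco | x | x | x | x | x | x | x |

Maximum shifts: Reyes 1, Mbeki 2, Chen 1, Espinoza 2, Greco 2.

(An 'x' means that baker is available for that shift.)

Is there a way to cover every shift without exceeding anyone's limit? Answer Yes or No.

One valid schedule: Mon afternoon→Espinoza, Mon evening→Mbeki, Tue morning→Chen, Tue afternoon→Reyes+Espinoza, Tue evening→Greco, Wed morning→Greco, Wed afternoon→Mbeki.
Loads: Reyes 1/1, Mbeki 2/2, Chen 1/1, Espinoza 2/2, Greco 2/2 — all within limits.

Yes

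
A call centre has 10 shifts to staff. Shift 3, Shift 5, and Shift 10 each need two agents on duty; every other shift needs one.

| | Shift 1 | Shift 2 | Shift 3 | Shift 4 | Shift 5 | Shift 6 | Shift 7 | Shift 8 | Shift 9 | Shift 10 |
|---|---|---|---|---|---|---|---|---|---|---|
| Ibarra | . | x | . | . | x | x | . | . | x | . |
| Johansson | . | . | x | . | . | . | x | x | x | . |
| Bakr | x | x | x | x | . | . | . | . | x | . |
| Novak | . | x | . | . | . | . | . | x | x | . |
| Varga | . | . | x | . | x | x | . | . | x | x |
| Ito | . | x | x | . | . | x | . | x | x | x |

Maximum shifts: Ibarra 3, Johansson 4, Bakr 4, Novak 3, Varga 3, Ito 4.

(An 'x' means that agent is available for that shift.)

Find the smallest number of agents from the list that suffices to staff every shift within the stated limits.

13 slots to fill and no one can take more than 4, so at least ⌈13/4⌉ = 4 agents are needed.
Shifts {Shift 1, Shift 5, Shift 7, Shift 10} need 6 slots, but among the agents available for them (Ibarra, Johansson, Bakr, Varga, and Ito) any 4 together supply at most 5. So 4 agents are not enough.
Ibarra, Johansson, Bakr, Varga, and Ito alone can cover everything: Shift 1→Bakr, Shift 2→Ibarra, Shift 3→Johansson+Bakr, Shift 4→Bakr, Shift 5→Ibarra+Varga, Shift 6→Ibarra, Shift 7→Johansson, Shift 8→Johansson, Shift 9→Johansson, Shift 10→Varga+Ito.

5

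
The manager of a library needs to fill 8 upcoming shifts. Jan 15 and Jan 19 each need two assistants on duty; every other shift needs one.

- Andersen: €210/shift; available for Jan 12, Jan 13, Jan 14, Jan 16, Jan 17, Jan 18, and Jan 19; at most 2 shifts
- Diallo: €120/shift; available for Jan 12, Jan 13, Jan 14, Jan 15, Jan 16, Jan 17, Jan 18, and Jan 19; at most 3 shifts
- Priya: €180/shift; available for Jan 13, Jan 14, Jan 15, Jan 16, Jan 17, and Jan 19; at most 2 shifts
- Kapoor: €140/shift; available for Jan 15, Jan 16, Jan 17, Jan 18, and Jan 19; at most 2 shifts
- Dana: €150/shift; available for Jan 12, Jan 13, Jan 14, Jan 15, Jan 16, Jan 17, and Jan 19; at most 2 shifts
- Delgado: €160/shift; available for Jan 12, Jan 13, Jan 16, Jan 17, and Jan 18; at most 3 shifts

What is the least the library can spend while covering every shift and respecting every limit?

Picking the cheapest available assistant for each shift independently would cost €1240, but that ignores the shift limits.
An optimal schedule: Jan 12→Diallo, Jan 13→Delgado, Jan 14→Diallo, Jan 15→Kapoor+Dana, Jan 16→Delgado, Jan 17→Delgado, Jan 18→Diallo, Jan 19→Kapoor+Dana.
Total: 120 + 160 + 120 + 140 + 150 + 160 + 160 + 120 + 140 + 150 = €1420.

€1420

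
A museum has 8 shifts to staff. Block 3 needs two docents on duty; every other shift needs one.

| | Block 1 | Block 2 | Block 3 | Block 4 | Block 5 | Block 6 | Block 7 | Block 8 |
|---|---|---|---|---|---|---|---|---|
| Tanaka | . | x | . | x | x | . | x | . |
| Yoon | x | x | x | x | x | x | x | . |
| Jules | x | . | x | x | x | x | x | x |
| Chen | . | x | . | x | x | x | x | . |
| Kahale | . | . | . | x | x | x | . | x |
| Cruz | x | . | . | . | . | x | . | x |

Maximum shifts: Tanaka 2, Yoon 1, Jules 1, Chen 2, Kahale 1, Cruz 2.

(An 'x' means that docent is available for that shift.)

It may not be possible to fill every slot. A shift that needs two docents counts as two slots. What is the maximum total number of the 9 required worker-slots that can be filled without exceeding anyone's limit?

9

Total capacity across all docents is 2+1+1+2+1+2 = 9, and 9 slots are needed, so at most 9 can be filled.
An assignment achieving 9: Block 1→Cruz, Block 2→Tanaka, Block 3→Yoon+Jules, Block 4→Chen, Block 5→Chen, Block 6→Cruz, Block 7→Tanaka, Block 8→Kahale.
Loads: Tanaka 2/2, Yoon 1/1, Jules 1/1, Chen 2/2, Kahale 1/1, Cruz 2/2.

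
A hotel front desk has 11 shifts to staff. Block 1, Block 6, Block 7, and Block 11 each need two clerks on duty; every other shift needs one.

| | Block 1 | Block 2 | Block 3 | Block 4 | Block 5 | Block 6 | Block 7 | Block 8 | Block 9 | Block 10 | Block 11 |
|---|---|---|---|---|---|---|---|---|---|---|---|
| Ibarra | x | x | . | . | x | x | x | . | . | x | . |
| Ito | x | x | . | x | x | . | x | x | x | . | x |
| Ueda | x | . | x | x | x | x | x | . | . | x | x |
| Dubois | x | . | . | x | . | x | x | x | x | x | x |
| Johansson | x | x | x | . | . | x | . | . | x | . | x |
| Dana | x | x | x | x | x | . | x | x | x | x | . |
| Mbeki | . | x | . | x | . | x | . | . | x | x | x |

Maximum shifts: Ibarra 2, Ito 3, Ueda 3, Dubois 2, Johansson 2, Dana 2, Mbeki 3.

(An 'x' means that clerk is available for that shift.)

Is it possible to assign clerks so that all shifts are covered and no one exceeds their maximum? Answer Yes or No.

Yes

One valid schedule: Block 1→Johansson+Dana, Block 2→Ibarra, Block 3→Ueda, Block 4→Ito, Block 5→Ibarra, Block 6→Ueda+Dubois, Block 7→Dubois+Dana, Block 8→Ito, Block 9→Ito, Block 10→Ueda, Block 11→Johansson+Mbeki.
Loads: Ibarra 2/2, Ito 3/3, Ueda 3/3, Dubois 2/2, Johansson 2/2, Dana 2/2, Mbeki 1/3 — all within limits.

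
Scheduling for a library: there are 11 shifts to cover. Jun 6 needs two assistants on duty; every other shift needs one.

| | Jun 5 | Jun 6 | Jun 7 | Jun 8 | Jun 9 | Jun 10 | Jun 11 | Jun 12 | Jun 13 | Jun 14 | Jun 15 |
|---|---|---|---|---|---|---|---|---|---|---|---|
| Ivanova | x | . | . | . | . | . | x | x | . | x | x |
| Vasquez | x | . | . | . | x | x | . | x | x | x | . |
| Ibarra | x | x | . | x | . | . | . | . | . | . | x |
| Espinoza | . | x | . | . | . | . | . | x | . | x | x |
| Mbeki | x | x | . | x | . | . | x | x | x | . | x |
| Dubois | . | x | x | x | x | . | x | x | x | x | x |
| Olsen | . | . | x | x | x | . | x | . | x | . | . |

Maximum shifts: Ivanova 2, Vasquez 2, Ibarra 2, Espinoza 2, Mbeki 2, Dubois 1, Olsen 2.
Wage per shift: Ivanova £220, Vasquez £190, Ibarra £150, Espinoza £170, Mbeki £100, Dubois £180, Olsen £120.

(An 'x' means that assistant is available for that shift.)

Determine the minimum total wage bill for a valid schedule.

Jun 10 can only be covered by Vasquez, so that assignment is forced.
Picking the cheapest available assistant for each shift independently would cost £1450, but that ignores the shift limits.
An optimal schedule: Jun 5→Mbeki, Jun 6→Ibarra+Espinoza, Jun 7→Olsen, Jun 8→Mbeki, Jun 9→Olsen, Jun 10→Vasquez, Jun 11→Dubois, Jun 12→Ivanova, Jun 13→Vasquez, Jun 14→Espinoza, Jun 15→Ibarra.
Total: 100 + 150 + 170 + 120 + 100 + 120 + 190 + 180 + 220 + 190 + 170 + 150 = £1860.

£1860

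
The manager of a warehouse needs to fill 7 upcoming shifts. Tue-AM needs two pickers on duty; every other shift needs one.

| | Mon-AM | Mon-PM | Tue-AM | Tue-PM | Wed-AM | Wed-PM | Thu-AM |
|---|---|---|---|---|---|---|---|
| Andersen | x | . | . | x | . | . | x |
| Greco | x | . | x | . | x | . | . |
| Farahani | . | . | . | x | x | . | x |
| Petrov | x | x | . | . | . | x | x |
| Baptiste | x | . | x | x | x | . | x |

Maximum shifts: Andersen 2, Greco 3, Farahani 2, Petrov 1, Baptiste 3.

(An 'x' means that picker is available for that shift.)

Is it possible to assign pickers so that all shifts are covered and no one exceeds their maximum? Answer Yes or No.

No

Total capacity is 11 and 8 slots are needed, so capacity alone doesn't rule it out.
Shifts {Mon-PM, Wed-PM} need 2 worker-slots in total, but the pickers available for any of those shifts (Petrov) can supply at most 1 among them. So no valid schedule exists.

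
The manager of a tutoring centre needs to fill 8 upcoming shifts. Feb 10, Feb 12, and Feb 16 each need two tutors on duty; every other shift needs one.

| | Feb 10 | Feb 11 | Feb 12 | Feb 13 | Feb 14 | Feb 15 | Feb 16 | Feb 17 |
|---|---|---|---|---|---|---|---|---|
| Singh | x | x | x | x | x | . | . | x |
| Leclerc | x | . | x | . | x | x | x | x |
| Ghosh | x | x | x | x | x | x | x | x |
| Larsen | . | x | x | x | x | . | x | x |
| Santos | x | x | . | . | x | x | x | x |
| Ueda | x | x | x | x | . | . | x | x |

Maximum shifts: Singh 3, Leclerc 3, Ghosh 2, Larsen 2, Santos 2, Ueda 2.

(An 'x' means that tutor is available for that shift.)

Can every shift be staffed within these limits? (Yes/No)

Yes

One valid schedule: Feb 10→Leclerc+Ghosh, Feb 11→Singh, Feb 12→Ghosh+Larsen, Feb 13→Singh, Feb 14→Singh, Feb 15→Leclerc, Feb 16→Larsen+Santos, Feb 17→Leclerc.
Loads: Singh 3/3, Leclerc 3/3, Ghosh 2/2, Larsen 2/2, Santos 1/2, Ueda 0/2 — all within limits.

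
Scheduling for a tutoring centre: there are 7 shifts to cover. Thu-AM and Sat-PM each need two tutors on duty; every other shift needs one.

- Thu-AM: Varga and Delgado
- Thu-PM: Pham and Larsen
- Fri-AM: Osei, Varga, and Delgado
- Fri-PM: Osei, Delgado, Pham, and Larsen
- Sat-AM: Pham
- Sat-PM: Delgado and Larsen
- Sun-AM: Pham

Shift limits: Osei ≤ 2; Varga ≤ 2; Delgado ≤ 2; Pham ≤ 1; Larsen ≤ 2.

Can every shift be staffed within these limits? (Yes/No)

Total capacity is 9 and 9 slots are needed, so capacity alone doesn't rule it out.
Shifts {Sat-AM, Sun-AM} need 2 worker-slots in total, but the tutors available for any of those shifts (Pham) can supply at most 1 among them. So no valid schedule exists.

No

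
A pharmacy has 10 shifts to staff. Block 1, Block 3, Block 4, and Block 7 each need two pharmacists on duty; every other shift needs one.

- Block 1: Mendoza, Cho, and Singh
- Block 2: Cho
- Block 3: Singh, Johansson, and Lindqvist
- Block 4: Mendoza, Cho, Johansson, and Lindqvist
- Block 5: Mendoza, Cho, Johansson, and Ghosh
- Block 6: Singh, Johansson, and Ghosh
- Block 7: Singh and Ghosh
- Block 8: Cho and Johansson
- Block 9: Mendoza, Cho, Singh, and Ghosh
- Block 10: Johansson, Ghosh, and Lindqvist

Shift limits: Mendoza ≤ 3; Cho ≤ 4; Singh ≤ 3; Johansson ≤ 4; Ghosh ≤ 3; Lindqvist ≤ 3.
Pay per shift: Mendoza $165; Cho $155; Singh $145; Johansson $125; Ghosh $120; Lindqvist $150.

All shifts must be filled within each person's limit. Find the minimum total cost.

$1905

Block 2 can only be covered by Cho, so that assignment is forced.
Block 7 can only be covered by Singh and Ghosh, so that assignment is forced.
Picking the cheapest available pharmacist for each shift independently would cost $1870, but that ignores the shift limits.
An optimal schedule: Block 1→Singh+Cho, Block 2→Cho, Block 3→Johansson+Singh, Block 4→Johansson+Lindqvist, Block 5→Johansson, Block 6→Ghosh, Block 7→Ghosh+Singh, Block 8→Johansson, Block 9→Ghosh, Block 10→Lindqvist.
Total: 145 + 155 + 155 + 125 + 145 + 125 + 150 + 125 + 120 + 120 + 145 + 125 + 120 + 150 = $1905.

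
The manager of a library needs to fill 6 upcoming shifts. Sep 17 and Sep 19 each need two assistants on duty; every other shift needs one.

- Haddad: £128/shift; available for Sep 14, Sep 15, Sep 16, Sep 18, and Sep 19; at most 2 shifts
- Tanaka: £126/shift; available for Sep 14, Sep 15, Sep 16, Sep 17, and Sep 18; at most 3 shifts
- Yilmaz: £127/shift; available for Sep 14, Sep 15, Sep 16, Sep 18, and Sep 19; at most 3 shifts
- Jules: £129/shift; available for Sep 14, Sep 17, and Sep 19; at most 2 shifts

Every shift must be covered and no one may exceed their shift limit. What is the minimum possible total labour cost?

£1016

Sep 17 can only be covered by Tanaka and Jules, so that assignment is forced.
Picking the cheapest available assistant for each shift independently would cost £1014, but that ignores the shift limits.
An optimal schedule: Sep 14→Yilmaz, Sep 15→Tanaka, Sep 16→Tanaka, Sep 17→Tanaka+Jules, Sep 18→Yilmaz, Sep 19→Yilmaz+Haddad.
Total: 127 + 126 + 126 + 126 + 129 + 127 + 127 + 128 = £1016.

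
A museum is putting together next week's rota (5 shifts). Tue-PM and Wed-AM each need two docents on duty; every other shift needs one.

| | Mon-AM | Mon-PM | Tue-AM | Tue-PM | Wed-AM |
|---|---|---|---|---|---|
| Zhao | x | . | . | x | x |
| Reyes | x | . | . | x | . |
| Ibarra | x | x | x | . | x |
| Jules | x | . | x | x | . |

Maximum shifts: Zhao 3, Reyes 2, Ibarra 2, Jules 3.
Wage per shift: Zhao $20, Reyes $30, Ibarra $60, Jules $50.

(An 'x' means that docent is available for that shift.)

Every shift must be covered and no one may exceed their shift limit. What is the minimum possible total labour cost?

$260

Mon-PM can only be covered by Ibarra, so that assignment is forced.
Wed-AM can only be covered by Zhao and Ibarra, so that assignment is forced.
Picking the cheapest available docent for each shift independently would cost $260, and that bound is achievable.
An optimal schedule: Mon-AM→Zhao, Mon-PM→Ibarra, Tue-AM→Jules, Tue-PM→Zhao+Reyes, Wed-AM→Zhao+Ibarra.
Total: 20 + 60 + 50 + 20 + 30 + 20 + 60 = $260.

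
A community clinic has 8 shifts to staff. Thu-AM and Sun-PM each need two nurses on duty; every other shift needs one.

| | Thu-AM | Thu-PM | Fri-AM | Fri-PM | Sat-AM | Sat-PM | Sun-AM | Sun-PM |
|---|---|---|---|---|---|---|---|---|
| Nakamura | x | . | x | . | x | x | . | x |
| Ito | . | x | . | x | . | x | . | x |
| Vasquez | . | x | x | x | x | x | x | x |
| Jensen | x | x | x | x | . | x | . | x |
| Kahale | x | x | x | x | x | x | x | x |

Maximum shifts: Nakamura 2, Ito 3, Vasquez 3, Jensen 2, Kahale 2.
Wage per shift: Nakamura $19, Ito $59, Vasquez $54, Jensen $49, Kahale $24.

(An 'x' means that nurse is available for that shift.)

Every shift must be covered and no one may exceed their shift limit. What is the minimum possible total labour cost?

$405

Picking the cheapest available nurse for each shift independently would cost $215, but that ignores the shift limits.
An optimal schedule: Thu-AM→Nakamura+Kahale, Thu-PM→Jensen, Fri-AM→Jensen, Fri-PM→Vasquez, Sat-AM→Nakamura, Sat-PM→Vasquez, Sun-AM→Kahale, Sun-PM→Vasquez+Ito.
Total: 19 + 24 + 49 + 49 + 54 + 19 + 54 + 24 + 54 + 59 = $405.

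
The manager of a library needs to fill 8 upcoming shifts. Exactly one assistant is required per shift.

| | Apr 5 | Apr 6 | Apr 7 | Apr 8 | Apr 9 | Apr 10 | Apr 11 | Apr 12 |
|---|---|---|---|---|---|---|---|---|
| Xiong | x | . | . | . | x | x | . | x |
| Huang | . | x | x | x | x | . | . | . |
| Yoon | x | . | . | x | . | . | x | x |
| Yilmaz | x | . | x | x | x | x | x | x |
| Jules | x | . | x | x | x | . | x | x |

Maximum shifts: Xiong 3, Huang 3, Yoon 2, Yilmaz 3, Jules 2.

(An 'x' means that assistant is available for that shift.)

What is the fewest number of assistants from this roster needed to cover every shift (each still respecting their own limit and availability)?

8 slots to fill and no one can take more than 3, so at least ⌈8/3⌉ = 3 assistants are needed.
Xiong, Huang, and Yoon alone can cover everything: Apr 5→Xiong, Apr 6→Huang, Apr 7→Huang, Apr 8→Huang, Apr 9→Xiong, Apr 10→Xiong, Apr 11→Yoon, Apr 12→Yoon.

3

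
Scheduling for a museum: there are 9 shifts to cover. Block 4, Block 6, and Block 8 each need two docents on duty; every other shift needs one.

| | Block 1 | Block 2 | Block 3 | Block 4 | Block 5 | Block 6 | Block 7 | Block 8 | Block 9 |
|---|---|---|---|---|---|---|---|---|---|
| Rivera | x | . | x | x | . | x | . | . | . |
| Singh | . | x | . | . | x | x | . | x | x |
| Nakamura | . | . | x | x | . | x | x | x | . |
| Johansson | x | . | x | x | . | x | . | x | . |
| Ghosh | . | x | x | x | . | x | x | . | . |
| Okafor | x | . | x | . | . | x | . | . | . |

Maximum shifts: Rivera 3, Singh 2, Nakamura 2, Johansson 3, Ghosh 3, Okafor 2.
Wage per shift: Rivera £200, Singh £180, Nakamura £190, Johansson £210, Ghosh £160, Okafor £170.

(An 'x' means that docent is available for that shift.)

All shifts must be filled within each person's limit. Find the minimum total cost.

Block 5 can only be covered by Singh, so that assignment is forced.
Block 9 can only be covered by Singh, so that assignment is forced.
Picking the cheapest available docent for each shift independently would cost £2060, but that ignores the shift limits.
An optimal schedule: Block 1→Okafor, Block 2→Ghosh, Block 3→Ghosh, Block 4→Nakamura+Rivera, Block 5→Singh, Block 6→Okafor+Rivera, Block 7→Ghosh, Block 8→Nakamura+Johansson, Block 9→Singh.
Total: 170 + 160 + 160 + 190 + 200 + 180 + 170 + 200 + 160 + 190 + 210 + 180 = £2170.

£2170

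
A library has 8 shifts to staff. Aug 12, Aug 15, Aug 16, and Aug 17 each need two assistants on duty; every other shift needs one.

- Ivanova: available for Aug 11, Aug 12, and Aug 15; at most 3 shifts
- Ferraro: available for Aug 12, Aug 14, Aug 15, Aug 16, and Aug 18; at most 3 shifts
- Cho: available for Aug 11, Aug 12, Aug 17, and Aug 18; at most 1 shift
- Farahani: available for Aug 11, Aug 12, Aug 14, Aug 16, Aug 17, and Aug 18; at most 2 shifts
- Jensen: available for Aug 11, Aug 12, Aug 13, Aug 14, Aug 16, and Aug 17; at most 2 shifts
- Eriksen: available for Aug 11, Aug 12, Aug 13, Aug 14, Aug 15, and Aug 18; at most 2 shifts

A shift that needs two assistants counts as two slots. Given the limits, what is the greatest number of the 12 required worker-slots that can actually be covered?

12

Total capacity across all assistants is 3+3+1+2+2+2 = 13, and 12 slots are needed, so at most 12 can be filled.
An assignment achieving 12: Aug 11→Ivanova, Aug 12→Ivanova+Jensen, Aug 13→Jensen, Aug 14→Ferraro, Aug 15→Ivanova+Ferraro, Aug 16→Ferraro+Farahani, Aug 17→Cho+Farahani, Aug 18→Eriksen.
Loads: Ivanova 3/3, Ferraro 3/3, Cho 1/1, Farahani 2/2, Jensen 2/2, Eriksen 1/2.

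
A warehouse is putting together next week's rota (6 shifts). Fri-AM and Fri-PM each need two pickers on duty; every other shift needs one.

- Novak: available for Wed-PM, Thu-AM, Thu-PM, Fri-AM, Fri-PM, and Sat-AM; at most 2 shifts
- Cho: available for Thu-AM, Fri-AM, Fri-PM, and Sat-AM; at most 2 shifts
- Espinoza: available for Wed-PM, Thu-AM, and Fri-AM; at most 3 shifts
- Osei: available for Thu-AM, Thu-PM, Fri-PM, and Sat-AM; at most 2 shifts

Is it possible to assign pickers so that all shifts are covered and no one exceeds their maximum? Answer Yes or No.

One valid schedule: Wed-PM→Novak, Thu-AM→Espinoza, Thu-PM→Novak, Fri-AM→Cho+Espinoza, Fri-PM→Cho+Osei, Sat-AM→Osei.
Loads: Novak 2/2, Cho 2/2, Espinoza 2/3, Osei 2/2 — all within limits.

Yes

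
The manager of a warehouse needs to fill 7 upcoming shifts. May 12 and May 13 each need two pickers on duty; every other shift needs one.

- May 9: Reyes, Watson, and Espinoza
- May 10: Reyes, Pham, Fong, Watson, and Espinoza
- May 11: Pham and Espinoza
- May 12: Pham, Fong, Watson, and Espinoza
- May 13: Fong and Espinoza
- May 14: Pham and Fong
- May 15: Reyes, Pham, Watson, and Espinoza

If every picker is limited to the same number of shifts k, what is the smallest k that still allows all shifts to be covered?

With 5 pickers and 9 worker-slots to fill, someone must work at least ⌈9/5⌉ = 2 shifts, so k ≥ 2.
k = 2 works: May 9→Reyes, May 10→Fong, May 11→Pham, May 12→Watson+Espinoza, May 13→Fong+Espinoza, May 14→Pham, May 15→Reyes.
Loads: Reyes 2, Pham 2, Fong 2, Watson 1, Espinoza 2 — all ≤ 2.

2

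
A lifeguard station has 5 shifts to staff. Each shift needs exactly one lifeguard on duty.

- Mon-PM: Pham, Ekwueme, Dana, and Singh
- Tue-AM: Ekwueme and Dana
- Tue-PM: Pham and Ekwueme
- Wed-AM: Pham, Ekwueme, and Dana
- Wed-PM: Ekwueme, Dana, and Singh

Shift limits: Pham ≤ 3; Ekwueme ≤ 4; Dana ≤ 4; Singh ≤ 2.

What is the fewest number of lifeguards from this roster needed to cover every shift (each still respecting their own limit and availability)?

5 slots to fill and no one can take more than 4, so at least ⌈5/4⌉ = 2 lifeguards are needed.
Pham and Ekwueme alone can cover everything: Mon-PM→Pham, Tue-AM→Ekwueme, Tue-PM→Pham, Wed-AM→Pham, Wed-PM→Ekwueme.

2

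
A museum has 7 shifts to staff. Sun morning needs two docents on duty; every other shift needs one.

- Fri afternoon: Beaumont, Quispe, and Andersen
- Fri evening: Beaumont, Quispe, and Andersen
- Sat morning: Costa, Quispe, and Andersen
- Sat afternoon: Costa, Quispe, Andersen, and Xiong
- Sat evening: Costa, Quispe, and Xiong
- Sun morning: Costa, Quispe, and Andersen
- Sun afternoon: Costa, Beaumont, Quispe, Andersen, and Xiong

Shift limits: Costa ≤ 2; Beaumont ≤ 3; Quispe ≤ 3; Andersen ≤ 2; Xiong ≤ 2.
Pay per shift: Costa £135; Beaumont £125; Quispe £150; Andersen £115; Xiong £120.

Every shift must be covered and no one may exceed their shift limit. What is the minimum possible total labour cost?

£980

Picking the cheapest available docent for each shift independently would cost £945, but that ignores the shift limits.
An optimal schedule: Fri afternoon→Beaumont, Fri evening→Beaumont, Sat morning→Andersen, Sat afternoon→Xiong, Sat evening→Xiong, Sun morning→Andersen+Costa, Sun afternoon→Beaumont.
Total: 125 + 125 + 115 + 120 + 120 + 115 + 135 + 125 = £980.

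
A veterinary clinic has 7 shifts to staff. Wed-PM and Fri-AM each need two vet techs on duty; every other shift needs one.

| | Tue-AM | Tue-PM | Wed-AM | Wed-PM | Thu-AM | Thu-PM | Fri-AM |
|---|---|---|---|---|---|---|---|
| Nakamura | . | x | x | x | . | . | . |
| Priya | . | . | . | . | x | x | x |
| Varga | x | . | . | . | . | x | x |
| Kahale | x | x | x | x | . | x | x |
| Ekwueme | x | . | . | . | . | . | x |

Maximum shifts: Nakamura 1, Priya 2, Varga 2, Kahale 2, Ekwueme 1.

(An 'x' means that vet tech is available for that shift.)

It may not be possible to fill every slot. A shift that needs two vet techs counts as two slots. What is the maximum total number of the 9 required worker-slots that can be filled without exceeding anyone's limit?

8

Total capacity across all vet techs is 1+2+2+2+1 = 8, and 9 slots are needed, so at most 8 can be filled.
An assignment achieving 8: Tue-AM→Varga, Tue-PM→Nakamura, Wed-AM→Kahale, Wed-PM→Kahale, Thu-AM→Priya, Thu-PM→Priya, Fri-AM→Varga+Ekwueme.
Loads: Nakamura 1/1, Priya 2/2, Varga 2/2, Kahale 2/2, Ekwueme 1/1.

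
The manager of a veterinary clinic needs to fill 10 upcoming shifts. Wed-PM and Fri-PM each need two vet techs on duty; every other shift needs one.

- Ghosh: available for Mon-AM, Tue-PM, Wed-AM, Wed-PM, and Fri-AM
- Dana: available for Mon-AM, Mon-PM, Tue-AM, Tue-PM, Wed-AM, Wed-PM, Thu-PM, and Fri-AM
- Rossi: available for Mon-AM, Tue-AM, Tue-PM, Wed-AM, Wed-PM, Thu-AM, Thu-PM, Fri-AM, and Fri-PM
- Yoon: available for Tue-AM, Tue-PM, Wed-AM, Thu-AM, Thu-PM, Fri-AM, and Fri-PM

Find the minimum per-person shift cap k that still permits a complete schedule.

With 4 vet techs and 12 worker-slots to fill, someone must work at least ⌈12/4⌉ = 3 shifts, so k ≥ 3.
k = 3 works: Mon-AM→Ghosh, Mon-PM→Dana, Tue-AM→Dana, Tue-PM→Ghosh, Wed-AM→Yoon, Wed-PM→Ghosh+Dana, Thu-AM→Rossi, Thu-PM→Rossi, Fri-AM→Yoon, Fri-PM→Rossi+Yoon.
Loads: Ghosh 3, Dana 3, Rossi 3, Yoon 3 — all ≤ 3.

3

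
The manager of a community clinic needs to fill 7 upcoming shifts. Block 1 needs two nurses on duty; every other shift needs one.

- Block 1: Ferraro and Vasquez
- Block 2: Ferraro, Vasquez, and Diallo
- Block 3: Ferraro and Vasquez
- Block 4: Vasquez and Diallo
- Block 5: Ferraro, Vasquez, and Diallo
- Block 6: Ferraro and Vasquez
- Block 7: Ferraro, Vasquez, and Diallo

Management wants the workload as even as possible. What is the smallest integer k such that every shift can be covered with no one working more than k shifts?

With 3 nurses and 8 worker-slots to fill, someone must work at least ⌈8/3⌉ = 3 shifts, so k ≥ 3.
k = 3 works: Block 1→Ferraro+Vasquez, Block 2→Vasquez, Block 3→Ferraro, Block 4→Vasquez, Block 5→Diallo, Block 6→Ferraro, Block 7→Diallo.
Loads: Ferraro 3, Vasquez 3, Diallo 2 — all ≤ 3.

3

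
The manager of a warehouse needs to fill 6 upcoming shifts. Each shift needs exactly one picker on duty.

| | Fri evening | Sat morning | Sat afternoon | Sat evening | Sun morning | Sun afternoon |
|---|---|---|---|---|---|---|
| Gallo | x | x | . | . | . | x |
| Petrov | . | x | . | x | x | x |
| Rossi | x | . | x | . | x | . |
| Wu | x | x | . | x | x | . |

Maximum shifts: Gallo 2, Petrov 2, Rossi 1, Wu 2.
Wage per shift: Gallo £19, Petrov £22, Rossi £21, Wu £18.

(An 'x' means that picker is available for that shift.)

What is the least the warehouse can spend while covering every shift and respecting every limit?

£117

Sat afternoon can only be covered by Rossi, so that assignment is forced.
Picking the cheapest available picker for each shift independently would cost £112, but that ignores the shift limits.
An optimal schedule: Fri evening→Wu, Sat morning→Gallo, Sat afternoon→Rossi, Sat evening→Wu, Sun morning→Petrov, Sun afternoon→Gallo.
Total: 18 + 19 + 21 + 18 + 22 + 19 = £117.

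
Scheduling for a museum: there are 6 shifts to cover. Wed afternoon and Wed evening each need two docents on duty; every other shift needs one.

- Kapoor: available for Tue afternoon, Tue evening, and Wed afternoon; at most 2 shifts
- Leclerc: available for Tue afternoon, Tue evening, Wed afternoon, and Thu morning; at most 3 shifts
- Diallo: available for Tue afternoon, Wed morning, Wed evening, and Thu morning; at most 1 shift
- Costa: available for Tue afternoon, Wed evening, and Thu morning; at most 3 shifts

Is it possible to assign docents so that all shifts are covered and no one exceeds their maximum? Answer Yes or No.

Total capacity is 9 and 8 slots are needed, so capacity alone doesn't rule it out.
Shifts {Wed morning, Wed evening} need 3 worker-slots in total, but the docents available for any of those shifts (Diallo and Costa) can supply at most 2 among them. So no valid schedule exists.

No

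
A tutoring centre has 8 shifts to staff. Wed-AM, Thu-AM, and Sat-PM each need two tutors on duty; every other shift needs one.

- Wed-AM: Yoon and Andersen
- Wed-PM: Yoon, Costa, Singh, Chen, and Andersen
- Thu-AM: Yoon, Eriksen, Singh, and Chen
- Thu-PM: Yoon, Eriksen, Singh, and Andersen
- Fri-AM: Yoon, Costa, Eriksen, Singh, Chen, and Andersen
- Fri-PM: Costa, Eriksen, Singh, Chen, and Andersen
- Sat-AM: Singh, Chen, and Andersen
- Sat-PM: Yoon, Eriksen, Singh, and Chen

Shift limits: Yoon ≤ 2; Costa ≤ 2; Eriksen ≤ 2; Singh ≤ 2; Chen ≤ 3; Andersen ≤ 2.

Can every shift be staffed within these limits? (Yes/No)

Yes

Wed-AM can only be covered by Yoon and Andersen, so that assignment is forced.
One valid schedule: Wed-AM→Yoon+Andersen, Wed-PM→Costa, Thu-AM→Eriksen+Singh, Thu-PM→Yoon, Fri-AM→Chen, Fri-PM→Costa, Sat-AM→Singh, Sat-PM→Eriksen+Chen.
Loads: Yoon 2/2, Costa 2/2, Eriksen 2/2, Singh 2/2, Chen 2/3, Andersen 1/2 — all within limits.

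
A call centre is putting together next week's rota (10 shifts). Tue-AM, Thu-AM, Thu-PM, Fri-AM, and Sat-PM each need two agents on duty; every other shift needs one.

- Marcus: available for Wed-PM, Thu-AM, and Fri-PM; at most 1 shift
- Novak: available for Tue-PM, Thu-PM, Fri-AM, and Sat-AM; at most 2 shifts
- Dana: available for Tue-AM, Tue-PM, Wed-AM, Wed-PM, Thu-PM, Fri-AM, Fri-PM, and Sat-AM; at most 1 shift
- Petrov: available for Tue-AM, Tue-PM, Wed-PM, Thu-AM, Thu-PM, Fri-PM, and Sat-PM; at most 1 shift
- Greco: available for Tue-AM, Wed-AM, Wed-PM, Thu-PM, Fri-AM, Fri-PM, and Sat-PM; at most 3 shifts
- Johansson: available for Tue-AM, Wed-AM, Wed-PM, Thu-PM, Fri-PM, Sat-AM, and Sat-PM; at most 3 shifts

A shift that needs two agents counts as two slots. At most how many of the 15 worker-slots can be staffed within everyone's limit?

Total capacity across all agents is 1+2+1+1+3+3 = 11, and 15 slots are needed, so at most 11 can be filled.
An assignment achieving 11: Tue-AM→Greco+Johansson, Tue-PM→Novak, Wed-AM→Dana, Thu-AM→Marcus+Petrov, Fri-AM→Novak+Greco, Sat-AM→Johansson, Sat-PM→Greco+Johansson.
Loads: Marcus 1/1, Novak 2/2, Dana 1/1, Petrov 1/1, Greco 3/3, Johansson 3/3.

11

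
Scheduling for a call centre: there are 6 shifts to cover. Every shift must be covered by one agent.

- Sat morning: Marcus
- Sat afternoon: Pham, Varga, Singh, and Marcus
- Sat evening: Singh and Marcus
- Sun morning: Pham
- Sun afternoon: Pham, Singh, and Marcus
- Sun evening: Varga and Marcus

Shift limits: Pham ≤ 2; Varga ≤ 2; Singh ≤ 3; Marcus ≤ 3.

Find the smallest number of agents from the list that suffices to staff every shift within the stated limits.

6 slots to fill and no one can take more than 3, so at least ⌈6/3⌉ = 2 agents are needed.
No set of 2 agents can cover every shift (each such set leaves at least one shift with no one available or exceeds a cap).
Pham, Varga, and Marcus alone can cover everything: Sat morning→Marcus, Sat afternoon→Varga, Sat evening→Marcus, Sun morning→Pham, Sun afternoon→Pham, Sun evening→Varga.

3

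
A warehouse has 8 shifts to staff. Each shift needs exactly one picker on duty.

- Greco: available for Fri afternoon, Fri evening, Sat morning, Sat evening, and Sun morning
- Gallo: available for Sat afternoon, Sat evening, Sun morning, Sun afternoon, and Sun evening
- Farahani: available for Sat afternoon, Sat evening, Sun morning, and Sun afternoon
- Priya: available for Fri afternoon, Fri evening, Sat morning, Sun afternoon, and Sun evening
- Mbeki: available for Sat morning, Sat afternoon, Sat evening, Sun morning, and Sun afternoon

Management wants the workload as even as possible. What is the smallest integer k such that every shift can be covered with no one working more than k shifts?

With 5 pickers and 8 worker-slots to fill, someone must work at least ⌈8/5⌉ = 2 shifts, so k ≥ 2.
k = 2 works: Fri afternoon→Greco, Fri evening→Greco, Sat morning→Priya, Sat afternoon→Gallo, Sat evening→Farahani, Sun morning→Farahani, Sun afternoon→Priya, Sun evening→Gallo.
Loads: Greco 2, Gallo 2, Farahani 2, Priya 2, Mbeki 0 — all ≤ 2.

2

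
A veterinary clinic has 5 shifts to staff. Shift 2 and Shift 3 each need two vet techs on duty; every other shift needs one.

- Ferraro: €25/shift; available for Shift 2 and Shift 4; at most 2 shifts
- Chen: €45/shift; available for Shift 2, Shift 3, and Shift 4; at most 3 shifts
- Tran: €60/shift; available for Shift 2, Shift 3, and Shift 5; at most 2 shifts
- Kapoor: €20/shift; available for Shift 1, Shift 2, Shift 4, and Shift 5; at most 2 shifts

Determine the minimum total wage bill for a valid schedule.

Shift 1 can only be covered by Kapoor, so that assignment is forced.
Shift 3 can only be covered by Chen and Tran, so that assignment is forced.
Picking the cheapest available vet tech for each shift independently would cost €210, but that ignores the shift limits.
An optimal schedule: Shift 1→Kapoor, Shift 2→Ferraro+Chen, Shift 3→Chen+Tran, Shift 4→Ferraro, Shift 5→Kapoor.
Total: 20 + 25 + 45 + 45 + 60 + 25 + 20 = €240.

€240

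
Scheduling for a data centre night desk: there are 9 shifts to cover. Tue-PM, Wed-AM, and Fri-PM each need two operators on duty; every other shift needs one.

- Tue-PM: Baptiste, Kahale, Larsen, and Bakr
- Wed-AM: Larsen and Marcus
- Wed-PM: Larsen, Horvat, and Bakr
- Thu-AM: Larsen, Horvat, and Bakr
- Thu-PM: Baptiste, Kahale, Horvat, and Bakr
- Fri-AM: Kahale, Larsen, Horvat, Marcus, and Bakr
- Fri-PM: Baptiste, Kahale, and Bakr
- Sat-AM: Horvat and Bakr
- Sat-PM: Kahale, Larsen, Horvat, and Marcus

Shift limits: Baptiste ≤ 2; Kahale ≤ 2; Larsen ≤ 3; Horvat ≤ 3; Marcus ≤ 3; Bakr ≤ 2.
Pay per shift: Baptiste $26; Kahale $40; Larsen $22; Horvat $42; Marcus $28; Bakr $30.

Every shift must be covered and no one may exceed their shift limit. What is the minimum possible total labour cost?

$342

Wed-AM can only be covered by Larsen and Marcus, so that assignment is forced.
Picking the cheapest available operator for each shift independently would cost $298, but that ignores the shift limits.
An optimal schedule: Tue-PM→Baptiste+Kahale, Wed-AM→Larsen+Marcus, Wed-PM→Larsen, Thu-AM→Larsen, Thu-PM→Kahale, Fri-AM→Marcus, Fri-PM→Baptiste+Bakr, Sat-AM→Bakr, Sat-PM→Marcus.
Total: 26 + 40 + 22 + 28 + 22 + 22 + 40 + 28 + 26 + 30 + 30 + 28 = $342.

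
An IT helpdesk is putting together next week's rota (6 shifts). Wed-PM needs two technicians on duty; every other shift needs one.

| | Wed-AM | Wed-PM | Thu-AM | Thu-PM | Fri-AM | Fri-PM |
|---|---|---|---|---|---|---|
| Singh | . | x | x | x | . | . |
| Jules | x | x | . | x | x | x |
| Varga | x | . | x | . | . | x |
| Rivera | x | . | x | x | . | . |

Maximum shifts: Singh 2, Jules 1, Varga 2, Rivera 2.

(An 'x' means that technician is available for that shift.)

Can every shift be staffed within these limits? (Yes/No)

Total capacity is 7 and 7 slots are needed, so capacity alone doesn't rule it out.
Shifts {Wed-PM, Fri-AM} need 3 worker-slots in total, but the technicians available for any of those shifts (Singh and Jules) can supply at most 2 among them. So no valid schedule exists.

No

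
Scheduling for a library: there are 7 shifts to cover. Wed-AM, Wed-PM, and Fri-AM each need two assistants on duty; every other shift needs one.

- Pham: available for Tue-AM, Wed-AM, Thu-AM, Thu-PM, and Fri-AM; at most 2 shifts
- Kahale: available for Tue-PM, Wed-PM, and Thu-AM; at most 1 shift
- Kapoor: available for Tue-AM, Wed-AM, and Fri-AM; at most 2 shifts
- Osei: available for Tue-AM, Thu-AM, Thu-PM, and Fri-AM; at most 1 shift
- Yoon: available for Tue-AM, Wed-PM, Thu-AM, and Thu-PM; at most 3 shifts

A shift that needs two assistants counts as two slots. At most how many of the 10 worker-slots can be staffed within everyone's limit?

Total capacity across all assistants is 2+1+2+1+3 = 9, and 10 slots are needed, so at most 9 can be filled.
An assignment achieving 9: Tue-AM→Yoon, Tue-PM→Kahale, Wed-AM→Pham+Kapoor, Wed-PM→Yoon, Thu-AM→Yoon, Thu-PM→Pham, Fri-AM→Kapoor+Osei.
Loads: Pham 2/2, Kahale 1/1, Kapoor 2/2, Osei 1/1, Yoon 3/3.

9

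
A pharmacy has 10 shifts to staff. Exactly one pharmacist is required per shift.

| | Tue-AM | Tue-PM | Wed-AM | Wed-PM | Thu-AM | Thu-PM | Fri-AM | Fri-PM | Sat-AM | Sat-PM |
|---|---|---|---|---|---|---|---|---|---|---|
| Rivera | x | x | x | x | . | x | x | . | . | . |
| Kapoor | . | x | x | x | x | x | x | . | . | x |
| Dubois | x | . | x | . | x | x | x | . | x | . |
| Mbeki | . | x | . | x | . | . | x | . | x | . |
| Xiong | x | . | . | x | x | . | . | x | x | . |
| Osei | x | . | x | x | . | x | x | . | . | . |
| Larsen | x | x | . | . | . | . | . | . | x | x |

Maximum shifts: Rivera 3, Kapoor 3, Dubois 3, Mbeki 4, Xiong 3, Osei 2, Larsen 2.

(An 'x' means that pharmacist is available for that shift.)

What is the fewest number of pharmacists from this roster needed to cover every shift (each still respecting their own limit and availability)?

10 slots to fill and no one can take more than 4, so at least ⌈10/4⌉ = 3 pharmacists are needed.
Kapoor, Mbeki, and Xiong alone can cover everything: Tue-AM→Xiong, Tue-PM→Mbeki, Wed-AM→Kapoor, Wed-PM→Mbeki, Thu-AM→Xiong, Thu-PM→Kapoor, Fri-AM→Mbeki, Fri-PM→Xiong, Sat-AM→Mbeki, Sat-PM→Kapoor.

3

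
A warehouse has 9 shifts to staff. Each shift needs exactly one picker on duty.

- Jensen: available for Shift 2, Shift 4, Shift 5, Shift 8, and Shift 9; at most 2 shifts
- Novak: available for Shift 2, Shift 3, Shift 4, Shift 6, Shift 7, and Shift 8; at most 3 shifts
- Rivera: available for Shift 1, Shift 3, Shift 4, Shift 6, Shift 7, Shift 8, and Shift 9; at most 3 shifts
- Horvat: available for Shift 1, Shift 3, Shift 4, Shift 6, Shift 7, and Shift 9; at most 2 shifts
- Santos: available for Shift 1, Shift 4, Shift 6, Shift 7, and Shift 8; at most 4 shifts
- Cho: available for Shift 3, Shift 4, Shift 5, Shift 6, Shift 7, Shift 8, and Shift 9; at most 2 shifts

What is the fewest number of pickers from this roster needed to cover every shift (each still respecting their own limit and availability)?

9 slots to fill and no one can take more than 4, so at least ⌈9/4⌉ = 3 pickers are needed.
Jensen, Novak, and Santos alone can cover everything: Shift 1→Santos, Shift 2→Novak, Shift 3→Novak, Shift 4→Santos, Shift 5→Jensen, Shift 6→Novak, Shift 7→Santos, Shift 8→Santos, Shift 9→Jensen.

3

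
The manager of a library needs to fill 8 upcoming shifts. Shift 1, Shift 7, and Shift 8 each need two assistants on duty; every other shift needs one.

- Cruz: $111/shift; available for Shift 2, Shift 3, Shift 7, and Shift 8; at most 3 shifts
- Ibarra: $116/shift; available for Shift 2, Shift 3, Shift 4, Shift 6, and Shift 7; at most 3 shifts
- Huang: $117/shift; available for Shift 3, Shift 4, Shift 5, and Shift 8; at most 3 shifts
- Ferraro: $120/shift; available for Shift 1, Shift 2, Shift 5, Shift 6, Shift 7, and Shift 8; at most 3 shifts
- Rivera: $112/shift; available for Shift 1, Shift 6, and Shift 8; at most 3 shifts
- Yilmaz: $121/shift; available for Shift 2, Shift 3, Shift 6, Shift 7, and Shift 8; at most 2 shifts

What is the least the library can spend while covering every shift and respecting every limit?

$1254

Shift 1 can only be covered by Ferraro and Rivera, so that assignment is forced.
Picking the cheapest available assistant for each shift independently would cost $1249, but that ignores the shift limits.
An optimal schedule: Shift 1→Rivera+Ferraro, Shift 2→Cruz, Shift 3→Ibarra, Shift 4→Ibarra, Shift 5→Huang, Shift 6→Rivera, Shift 7→Cruz+Ibarra, Shift 8→Cruz+Rivera.
Total: 112 + 120 + 111 + 116 + 116 + 117 + 112 + 111 + 116 + 111 + 112 = $1254.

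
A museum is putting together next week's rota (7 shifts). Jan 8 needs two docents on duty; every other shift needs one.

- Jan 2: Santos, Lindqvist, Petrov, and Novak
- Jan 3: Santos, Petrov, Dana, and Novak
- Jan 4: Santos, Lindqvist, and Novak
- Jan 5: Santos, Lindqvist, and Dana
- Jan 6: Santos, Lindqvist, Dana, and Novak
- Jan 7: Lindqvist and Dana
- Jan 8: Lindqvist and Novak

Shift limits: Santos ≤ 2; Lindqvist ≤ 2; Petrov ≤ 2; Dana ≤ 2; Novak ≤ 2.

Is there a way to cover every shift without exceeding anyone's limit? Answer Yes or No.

Yes

Jan 8 can only be covered by Lindqvist and Novak, so that assignment is forced.
One valid schedule: Jan 2→Petrov, Jan 3→Petrov, Jan 4→Santos, Jan 5→Santos, Jan 6→Dana, Jan 7→Lindqvist, Jan 8→Lindqvist+Novak.
Loads: Santos 2/2, Lindqvist 2/2, Petrov 2/2, Dana 1/2, Novak 1/2 — all within limits.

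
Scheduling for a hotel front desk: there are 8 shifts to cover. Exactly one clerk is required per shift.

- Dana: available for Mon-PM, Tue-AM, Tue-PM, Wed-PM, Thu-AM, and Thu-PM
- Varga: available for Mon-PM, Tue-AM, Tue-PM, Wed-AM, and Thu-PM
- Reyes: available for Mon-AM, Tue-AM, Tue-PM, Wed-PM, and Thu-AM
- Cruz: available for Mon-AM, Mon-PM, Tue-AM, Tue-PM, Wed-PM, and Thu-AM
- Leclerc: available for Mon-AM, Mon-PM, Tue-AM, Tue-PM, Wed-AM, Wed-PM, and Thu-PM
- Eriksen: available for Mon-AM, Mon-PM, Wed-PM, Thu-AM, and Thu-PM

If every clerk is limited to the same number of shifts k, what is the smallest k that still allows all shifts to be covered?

With 6 clerks and 8 worker-slots to fill, someone must work at least ⌈8/6⌉ = 2 shifts, so k ≥ 2.
k = 2 works: Mon-AM→Reyes, Mon-PM→Varga, Tue-AM→Reyes, Tue-PM→Cruz, Wed-AM→Varga, Wed-PM→Cruz, Thu-AM→Dana, Thu-PM→Dana.
Loads: Dana 2, Varga 2, Reyes 2, Cruz 2, Leclerc 0, Eriksen 0 — all ≤ 2.

2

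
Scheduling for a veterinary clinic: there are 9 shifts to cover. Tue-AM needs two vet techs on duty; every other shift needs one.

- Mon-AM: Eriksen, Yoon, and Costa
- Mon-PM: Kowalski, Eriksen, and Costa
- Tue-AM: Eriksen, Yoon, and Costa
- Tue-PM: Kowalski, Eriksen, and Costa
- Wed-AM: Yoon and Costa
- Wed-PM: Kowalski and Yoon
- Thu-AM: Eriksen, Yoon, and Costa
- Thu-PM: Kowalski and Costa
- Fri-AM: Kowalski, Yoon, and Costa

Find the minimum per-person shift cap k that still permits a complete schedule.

With 4 vet techs and 10 worker-slots to fill, someone must work at least ⌈10/4⌉ = 3 shifts, so k ≥ 3.
k = 3 works: Mon-AM→Eriksen, Mon-PM→Kowalski, Tue-AM→Eriksen+Yoon, Tue-PM→Eriksen, Wed-AM→Yoon, Wed-PM→Kowalski, Thu-AM→Yoon, Thu-PM→Kowalski, Fri-AM→Costa.
Loads: Kowalski 3, Eriksen 3, Yoon 3, Costa 1 — all ≤ 3.

3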